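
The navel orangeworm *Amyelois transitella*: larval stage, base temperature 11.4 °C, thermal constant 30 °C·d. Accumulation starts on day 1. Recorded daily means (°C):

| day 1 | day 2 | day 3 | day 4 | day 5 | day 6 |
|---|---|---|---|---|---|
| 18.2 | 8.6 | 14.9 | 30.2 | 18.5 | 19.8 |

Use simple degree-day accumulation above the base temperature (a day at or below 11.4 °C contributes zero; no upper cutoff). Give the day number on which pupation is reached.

day 5

Daily DD above 11.4 °C: 6.8, 0.0, 3.5, 18.8, 7.1, 8.4.
Cumulative: 6.8, 6.8, 10.3, 29.1, 36.2, 44.6.
The total first reaches 30 DD on day 5.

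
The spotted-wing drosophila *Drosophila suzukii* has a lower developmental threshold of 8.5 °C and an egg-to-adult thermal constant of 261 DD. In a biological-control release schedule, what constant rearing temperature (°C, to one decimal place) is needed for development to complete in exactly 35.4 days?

Required daily accumulation = 261 / 35.4 = 7.373 DD/day.
T = T_base + 7.373 = 8.5 + 7.373 = 15.873 ≈ 15.9 °C.

15.9 °C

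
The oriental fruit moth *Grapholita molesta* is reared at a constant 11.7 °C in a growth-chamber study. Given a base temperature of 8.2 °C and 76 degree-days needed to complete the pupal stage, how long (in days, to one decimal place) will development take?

Daily accumulation = 11.7 − 8.2 = 3.5 DD/day.
Duration = 76 / 3.5 = 21.714 ≈ 21.7 days.

21.7 days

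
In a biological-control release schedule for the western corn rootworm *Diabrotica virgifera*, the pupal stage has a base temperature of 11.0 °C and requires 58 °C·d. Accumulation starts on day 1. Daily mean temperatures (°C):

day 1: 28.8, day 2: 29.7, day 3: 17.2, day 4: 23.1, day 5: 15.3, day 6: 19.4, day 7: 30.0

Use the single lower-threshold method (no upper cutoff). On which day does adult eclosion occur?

Daily DD above 11.0 °C: 17.8, 18.7, 6.2, 12.1, 4.3, 8.4, 19.0.
Cumulative: 17.8, 36.5, 42.7, 54.8, 59.1, 67.5, 86.5.
The total first reaches 58 DD on day 5.

day 5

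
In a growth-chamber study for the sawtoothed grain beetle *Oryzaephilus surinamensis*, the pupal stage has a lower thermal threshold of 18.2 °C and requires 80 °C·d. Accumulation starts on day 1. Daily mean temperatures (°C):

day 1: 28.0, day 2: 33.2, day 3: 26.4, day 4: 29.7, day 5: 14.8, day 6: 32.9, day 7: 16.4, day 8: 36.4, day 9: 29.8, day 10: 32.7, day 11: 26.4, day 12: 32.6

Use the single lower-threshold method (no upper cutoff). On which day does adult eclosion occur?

Daily DD above 18.2 °C: 9.8, 15.0, 8.2, 11.5, 0.0, 14.7, 0.0, 18.2, 11.6, 14.5, 8.2, 14.4.
Cumulative: 9.8, 24.8, 33.0, 44.5, 44.5, 59.2, 59.2, 77.4, 89.0, 103.5, 111.7, 126.1.
The total first reaches 80 DD on day 9.

day 9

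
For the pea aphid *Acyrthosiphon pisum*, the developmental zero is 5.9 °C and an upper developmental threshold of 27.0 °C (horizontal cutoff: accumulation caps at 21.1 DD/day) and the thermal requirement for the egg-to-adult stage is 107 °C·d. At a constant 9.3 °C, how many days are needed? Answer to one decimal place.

31.5 days

Daily accumulation = 9.3 − 5.9 = 3.4 DD/day.
Duration = 107 / 3.4 = 31.471 ≈ 31.5 days.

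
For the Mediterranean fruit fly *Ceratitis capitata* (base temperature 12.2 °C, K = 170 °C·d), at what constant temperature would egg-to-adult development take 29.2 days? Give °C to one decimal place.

18.0 °C

Required daily accumulation = 170 / 29.2 = 5.822 DD/day.
T = T_base + 5.822 = 12.2 + 5.822 = 18.022 ≈ 18.0 °C.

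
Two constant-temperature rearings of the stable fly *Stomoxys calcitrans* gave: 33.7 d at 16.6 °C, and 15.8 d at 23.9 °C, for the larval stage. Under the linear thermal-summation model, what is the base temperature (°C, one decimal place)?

10.2 °C

Equal thermal constants: D₁(T₁ − T_b) = D₂(T₂ − T_b).
33.7·(16.6 − T_b) = 15.8·(23.9 − T_b)
T_b = (33.7·16.6 − 15.8·23.9) / (33.7 − 15.8) = 181.80 / 17.9 = 10.156 °C ≈ 10.2 °C.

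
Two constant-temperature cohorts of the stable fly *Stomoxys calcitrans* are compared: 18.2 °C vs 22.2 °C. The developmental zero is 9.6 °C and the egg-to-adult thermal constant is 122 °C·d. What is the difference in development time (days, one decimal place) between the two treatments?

At 18.2 °C: 122 / (18.2 − 9.6) = 122 / 8.6 = 14.186 d.
At 22.2 °C: 122 / (22.2 − 9.6) = 122 / 12.6 = 9.683 d.
Difference = |14.186 − 9.683| = 4.504 ≈ 4.5 days.

4.5 days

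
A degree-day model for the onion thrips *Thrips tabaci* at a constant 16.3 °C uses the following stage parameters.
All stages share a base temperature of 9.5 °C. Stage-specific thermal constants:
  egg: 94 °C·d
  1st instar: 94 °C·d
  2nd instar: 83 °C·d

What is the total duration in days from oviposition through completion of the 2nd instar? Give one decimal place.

Daily accumulation at 16.3 °C = 16.3 − 9.5 = 6.8 DD/day.
Total K = 94 + 94 + 83 = 271 DD.
Total duration = 271 / 6.8 = 39.853 ≈ 39.9 days.

39.9 days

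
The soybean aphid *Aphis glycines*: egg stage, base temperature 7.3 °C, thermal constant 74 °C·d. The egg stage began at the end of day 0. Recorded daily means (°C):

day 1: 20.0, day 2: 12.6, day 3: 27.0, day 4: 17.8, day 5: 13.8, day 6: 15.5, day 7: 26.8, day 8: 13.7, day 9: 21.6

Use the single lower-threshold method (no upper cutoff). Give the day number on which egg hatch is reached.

Daily DD above 7.3 °C: 12.7, 5.3, 19.7, 10.5, 6.5, 8.2, 19.5, 6.4, 14.3.
Cumulative: 12.7, 18.0, 37.7, 48.2, 54.7, 62.9, 82.4, 88.8, 103.1.
The total first reaches 74 DD on day 7.

day 7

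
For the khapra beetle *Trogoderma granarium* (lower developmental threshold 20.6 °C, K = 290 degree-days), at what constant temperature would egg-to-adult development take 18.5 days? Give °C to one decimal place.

Required daily accumulation = 290 / 18.5 = 15.676 DD/day.
T = T_base + 15.676 = 20.6 + 15.676 = 36.276 ≈ 36.3 °C.

36.3 °C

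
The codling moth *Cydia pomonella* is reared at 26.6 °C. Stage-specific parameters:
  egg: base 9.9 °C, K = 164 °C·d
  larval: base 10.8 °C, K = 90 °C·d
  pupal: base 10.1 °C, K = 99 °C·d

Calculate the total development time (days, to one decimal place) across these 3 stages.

21.5 days

egg: 164 / (26.6 − 9.9) = 164 / 16.7 = 9.820 d.
larval: 90 / (26.6 − 10.8) = 90 / 15.8 = 5.696 d.
pupal: 99 / (26.6 − 10.1) = 99 / 16.5 = 6.000 d.
Sum = 21.517 ≈ 21.5 days.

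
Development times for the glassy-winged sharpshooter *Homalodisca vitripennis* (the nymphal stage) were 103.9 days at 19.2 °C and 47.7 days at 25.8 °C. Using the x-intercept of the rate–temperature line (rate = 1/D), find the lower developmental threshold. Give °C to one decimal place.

Equal thermal constants: D₁(T₁ − T_b) = D₂(T₂ − T_b).
103.9·(19.2 − T_b) = 47.7·(25.8 − T_b)
T_b = (103.9·19.2 − 47.7·25.8) / (103.9 − 47.7) = 764.22 / 56.2 = 13.598 °C ≈ 13.6 °C.

13.6 °C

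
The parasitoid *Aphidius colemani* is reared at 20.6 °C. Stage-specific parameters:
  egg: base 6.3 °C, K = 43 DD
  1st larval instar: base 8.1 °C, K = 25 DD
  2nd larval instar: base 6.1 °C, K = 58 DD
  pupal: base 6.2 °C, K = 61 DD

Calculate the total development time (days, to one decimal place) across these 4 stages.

egg: 43 / (20.6 − 6.3) = 43 / 14.3 = 3.007 d.
1st larval instar: 25 / (20.6 − 8.1) = 25 / 12.5 = 2.000 d.
2nd larval instar: 58 / (20.6 − 6.1) = 58 / 14.5 = 4.000 d.
pupal: 61 / (20.6 − 6.2) = 61 / 14.4 = 4.236 d.
Sum = 13.243 ≈ 13.2 days.

13.2 days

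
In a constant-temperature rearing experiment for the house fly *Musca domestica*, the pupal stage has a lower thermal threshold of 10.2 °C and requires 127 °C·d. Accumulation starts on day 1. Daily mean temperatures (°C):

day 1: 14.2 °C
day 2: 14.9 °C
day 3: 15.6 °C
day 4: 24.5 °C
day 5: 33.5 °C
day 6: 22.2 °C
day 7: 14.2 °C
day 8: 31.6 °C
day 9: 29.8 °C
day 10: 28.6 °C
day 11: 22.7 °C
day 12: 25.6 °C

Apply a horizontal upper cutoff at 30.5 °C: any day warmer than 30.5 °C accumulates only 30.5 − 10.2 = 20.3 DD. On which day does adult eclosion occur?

day 11

Daily DD above 10.2 °C (capped at 20.3): 4.0, 4.7, 5.4, 14.3, 20.3, 12.0, 4.0, 20.3, 19.6, 18.4, 12.5, 15.4.
Cumulative: 4.0, 8.7, 14.1, 28.4, 48.7, 60.7, 64.7, 85.0, 104.6, 123.0, 135.5, 150.9.
The total first reaches 127 DD on day 11.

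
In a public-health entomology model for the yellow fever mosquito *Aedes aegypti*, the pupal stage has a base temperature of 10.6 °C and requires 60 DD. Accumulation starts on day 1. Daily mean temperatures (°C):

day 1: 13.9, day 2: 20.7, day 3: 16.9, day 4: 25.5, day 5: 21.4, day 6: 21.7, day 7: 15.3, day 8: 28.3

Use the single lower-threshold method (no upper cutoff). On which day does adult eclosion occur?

day 7

Daily DD above 10.6 °C: 3.3, 10.1, 6.3, 14.9, 10.8, 11.1, 4.7, 17.7.
Cumulative: 3.3, 13.4, 19.7, 34.6, 45.4, 56.5, 61.2, 78.9.
The total first reaches 60 DD on day 7.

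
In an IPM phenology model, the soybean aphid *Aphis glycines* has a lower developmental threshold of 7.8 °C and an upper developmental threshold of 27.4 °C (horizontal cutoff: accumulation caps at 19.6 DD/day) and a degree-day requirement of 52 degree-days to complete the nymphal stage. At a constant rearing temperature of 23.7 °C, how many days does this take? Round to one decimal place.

3.3 days

Daily accumulation = 23.7 − 7.8 = 15.9 DD/day.
Duration = 52 / 15.9 = 3.270 ≈ 3.3 days.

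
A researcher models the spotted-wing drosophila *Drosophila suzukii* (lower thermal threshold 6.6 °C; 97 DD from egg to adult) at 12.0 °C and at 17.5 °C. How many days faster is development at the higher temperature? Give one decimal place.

At 12.0 °C: 97 / (12.0 − 6.6) = 97 / 5.4 = 17.963 d.
At 17.5 °C: 97 / (17.5 − 6.6) = 97 / 10.9 = 8.899 d.
Difference = |17.963 − 8.899| = 9.064 ≈ 9.1 days.

9.1 days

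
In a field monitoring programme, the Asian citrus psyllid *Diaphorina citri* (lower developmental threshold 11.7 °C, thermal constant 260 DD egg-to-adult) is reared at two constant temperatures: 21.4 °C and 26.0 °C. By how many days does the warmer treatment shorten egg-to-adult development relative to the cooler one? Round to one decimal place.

At 21.4 °C: 260 / (21.4 − 11.7) = 260 / 9.7 = 26.804 d.
At 26.0 °C: 260 / (26.0 − 11.7) = 260 / 14.3 = 18.182 d.
Difference = |26.804 − 18.182| = 8.622 ≈ 8.6 days.

8.6 days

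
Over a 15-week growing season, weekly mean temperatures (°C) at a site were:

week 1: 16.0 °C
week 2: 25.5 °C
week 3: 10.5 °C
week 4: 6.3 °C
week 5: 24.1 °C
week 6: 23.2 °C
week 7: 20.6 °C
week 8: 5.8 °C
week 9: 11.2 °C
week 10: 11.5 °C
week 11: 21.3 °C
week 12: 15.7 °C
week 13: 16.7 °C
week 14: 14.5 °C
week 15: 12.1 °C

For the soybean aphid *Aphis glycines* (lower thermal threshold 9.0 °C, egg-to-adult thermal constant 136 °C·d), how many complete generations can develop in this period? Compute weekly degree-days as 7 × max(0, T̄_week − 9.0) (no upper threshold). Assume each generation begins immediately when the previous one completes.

5 generations

Weekly DD (7 × max(0, T̄ − 9.0)): 49.0, 115.5, 10.5, 0.0, 105.7, 99.4, 81.2, 0.0, 15.4, 17.5, 86.1, 46.9, 53.9, 38.5, 21.7.
Season total = 741.3 DD.
Complete generations = ⌊741.3 / 136⌋ = 5.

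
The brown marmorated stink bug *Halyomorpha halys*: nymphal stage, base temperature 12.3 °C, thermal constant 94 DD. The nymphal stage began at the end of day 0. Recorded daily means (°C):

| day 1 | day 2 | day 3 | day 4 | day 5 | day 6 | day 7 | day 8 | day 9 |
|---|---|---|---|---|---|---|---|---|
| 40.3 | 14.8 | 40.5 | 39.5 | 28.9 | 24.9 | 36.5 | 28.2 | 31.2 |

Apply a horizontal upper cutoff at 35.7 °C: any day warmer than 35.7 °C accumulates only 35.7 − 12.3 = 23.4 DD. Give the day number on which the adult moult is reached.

day 6

Daily DD above 12.3 °C (capped at 23.4): 23.4, 2.5, 23.4, 23.4, 16.6, 12.6, 23.4, 15.9, 18.9.
Cumulative: 23.4, 25.9, 49.3, 72.7, 89.3, 101.9, 125.3, 141.2, 160.1.
The total first reaches 94 DD on day 6.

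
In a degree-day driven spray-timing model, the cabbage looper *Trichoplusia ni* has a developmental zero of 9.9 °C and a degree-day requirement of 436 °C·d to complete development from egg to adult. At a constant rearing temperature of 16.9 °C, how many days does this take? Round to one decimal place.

62.3 days

Daily accumulation = 16.9 − 9.9 = 7.0 DD/day.
Duration = 436 / 7.0 = 62.286 ≈ 62.3 days.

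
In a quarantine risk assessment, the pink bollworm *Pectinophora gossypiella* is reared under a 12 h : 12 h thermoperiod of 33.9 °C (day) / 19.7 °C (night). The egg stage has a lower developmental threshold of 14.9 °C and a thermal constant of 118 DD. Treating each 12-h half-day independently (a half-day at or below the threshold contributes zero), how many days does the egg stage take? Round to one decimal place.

9.9 days

Day half: max(0, 33.9 − 14.9) × 0.5 = 19.0 × 0.5 = 9.50 DD.
Night half: max(0, 19.7 − 14.9) × 0.5 = 4.8 × 0.5 = 2.40 DD.
Per 24 h: 11.90 DD/day.
Duration = 118 / 11.90 = 9.916 ≈ 9.9 days.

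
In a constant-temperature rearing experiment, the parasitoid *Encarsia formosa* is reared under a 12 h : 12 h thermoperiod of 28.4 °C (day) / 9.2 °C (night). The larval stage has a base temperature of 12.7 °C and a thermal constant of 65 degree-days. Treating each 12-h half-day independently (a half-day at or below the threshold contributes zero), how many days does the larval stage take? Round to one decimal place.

Day half: max(0, 28.4 − 12.7) × 0.5 = 15.7 × 0.5 = 7.85 DD.
Night half: max(0, 9.2 − 12.7) × 0.5 = 0.0 × 0.5 = 0.00 DD.
Per 24 h: 7.85 DD/day.
Duration = 65 / 7.85 = 8.280 ≈ 8.3 days.

8.3 days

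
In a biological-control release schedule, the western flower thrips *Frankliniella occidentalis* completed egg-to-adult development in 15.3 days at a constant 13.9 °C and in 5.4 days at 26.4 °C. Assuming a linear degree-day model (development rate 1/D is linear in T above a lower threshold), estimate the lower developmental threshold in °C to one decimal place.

7.1 °C

Linear rate model ⇒ the product D·(T − T_b) is constant across temperatures.
15.3·(13.9 − T_b) = 5.4·(26.4 − T_b)
T_b = (15.3·13.9 − 5.4·26.4) / (15.3 − 5.4) = 70.11 / 9.9 = 7.082 °C ≈ 7.1 °C.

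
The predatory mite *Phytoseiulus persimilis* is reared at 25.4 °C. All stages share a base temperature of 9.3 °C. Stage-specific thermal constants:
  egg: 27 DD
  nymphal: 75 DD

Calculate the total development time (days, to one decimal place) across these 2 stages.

Daily accumulation at 25.4 °C = 25.4 − 9.3 = 16.1 DD/day.
Total K = 27 + 75 = 102 DD.
Total duration = 102 / 16.1 = 6.335 ≈ 6.3 days.

6.3 days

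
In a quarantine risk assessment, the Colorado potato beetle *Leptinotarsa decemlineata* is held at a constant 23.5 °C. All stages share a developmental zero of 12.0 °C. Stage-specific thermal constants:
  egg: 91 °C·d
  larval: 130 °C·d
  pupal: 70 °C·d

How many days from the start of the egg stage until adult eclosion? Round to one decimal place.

Daily accumulation at 23.5 °C = 23.5 − 12.0 = 11.5 DD/day.
Total K = 91 + 130 + 70 = 291 DD.
Total duration = 291 / 11.5 = 25.304 ≈ 25.3 days.

25.3 days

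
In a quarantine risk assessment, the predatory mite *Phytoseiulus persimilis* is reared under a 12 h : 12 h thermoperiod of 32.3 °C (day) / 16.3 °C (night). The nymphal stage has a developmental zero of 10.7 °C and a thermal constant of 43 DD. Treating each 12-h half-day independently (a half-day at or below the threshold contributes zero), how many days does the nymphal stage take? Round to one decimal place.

3.2 days

Day half: max(0, 32.3 − 10.7) × 0.5 = 21.6 × 0.5 = 10.80 DD.
Night half: max(0, 16.3 − 10.7) × 0.5 = 5.6 × 0.5 = 2.80 DD.
Per 24 h: 13.60 DD/day.
Duration = 43 / 13.60 = 3.162 ≈ 3.2 days.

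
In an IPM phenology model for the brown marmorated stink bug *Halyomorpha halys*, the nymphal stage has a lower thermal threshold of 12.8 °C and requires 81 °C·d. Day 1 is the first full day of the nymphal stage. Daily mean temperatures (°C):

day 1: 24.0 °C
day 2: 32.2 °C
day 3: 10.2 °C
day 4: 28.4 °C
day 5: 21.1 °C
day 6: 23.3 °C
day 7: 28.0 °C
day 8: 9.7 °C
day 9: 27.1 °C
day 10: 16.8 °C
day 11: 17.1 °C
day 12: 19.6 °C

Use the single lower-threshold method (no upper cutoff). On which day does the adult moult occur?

day 9

Daily DD above 12.8 °C: 11.2, 19.4, 0.0, 15.6, 8.3, 10.5, 15.2, 0.0, 14.3, 4.0, 4.3, 6.8.
Cumulative: 11.2, 30.6, 30.6, 46.2, 54.5, 65.0, 80.2, 80.2, 94.5, 98.5, 102.8, 109.6.
The total first reaches 81 DD on day 9.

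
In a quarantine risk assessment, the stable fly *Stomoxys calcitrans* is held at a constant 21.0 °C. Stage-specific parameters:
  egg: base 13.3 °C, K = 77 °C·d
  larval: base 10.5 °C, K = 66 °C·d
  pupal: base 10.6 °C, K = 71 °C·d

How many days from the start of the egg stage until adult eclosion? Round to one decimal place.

egg: 77 / (21.0 − 13.3) = 77 / 7.7 = 10.000 d.
larval: 66 / (21.0 − 10.5) = 66 / 10.5 = 6.286 d.
pupal: 71 / (21.0 − 10.6) = 71 / 10.4 = 6.827 d.
Sum = 23.113 ≈ 23.1 days.

23.1 days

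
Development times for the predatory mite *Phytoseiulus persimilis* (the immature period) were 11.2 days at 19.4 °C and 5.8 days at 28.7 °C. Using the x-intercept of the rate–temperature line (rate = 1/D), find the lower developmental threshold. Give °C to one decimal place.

Linear rate model ⇒ the product D·(T − T_b) is constant across temperatures.
11.2·(19.4 − T_b) = 5.8·(28.7 − T_b)
T_b = (11.2·19.4 − 5.8·28.7) / (11.2 − 5.8) = 50.82 / 5.4 = 9.411 °C ≈ 9.4 °C.

9.4 °C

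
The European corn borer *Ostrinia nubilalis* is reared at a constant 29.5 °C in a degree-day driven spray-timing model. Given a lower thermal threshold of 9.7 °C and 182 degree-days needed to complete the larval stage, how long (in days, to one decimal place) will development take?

Daily accumulation = 29.5 − 9.7 = 19.8 DD/day.
Duration = 182 / 19.8 = 9.192 ≈ 9.2 days.

9.2 days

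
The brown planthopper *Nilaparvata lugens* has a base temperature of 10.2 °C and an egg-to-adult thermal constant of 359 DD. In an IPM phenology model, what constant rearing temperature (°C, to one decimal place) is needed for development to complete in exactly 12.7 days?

Required daily accumulation = 359 / 12.7 = 28.268 DD/day.
T = T_base + 28.268 = 10.2 + 28.268 = 38.468 ≈ 38.5 °C.

38.5 °C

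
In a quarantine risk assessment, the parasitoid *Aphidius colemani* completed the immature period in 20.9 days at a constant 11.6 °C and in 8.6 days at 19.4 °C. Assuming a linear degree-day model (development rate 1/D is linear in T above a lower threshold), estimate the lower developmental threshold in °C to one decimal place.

Linear rate model ⇒ the product D·(T − T_b) is constant across temperatures.
20.9·(11.6 − T_b) = 8.6·(19.4 − T_b)
T_b = (20.9·11.6 − 8.6·19.4) / (20.9 − 8.6) = 75.60 / 12.3 = 6.146 °C ≈ 6.1 °C.

6.1 °C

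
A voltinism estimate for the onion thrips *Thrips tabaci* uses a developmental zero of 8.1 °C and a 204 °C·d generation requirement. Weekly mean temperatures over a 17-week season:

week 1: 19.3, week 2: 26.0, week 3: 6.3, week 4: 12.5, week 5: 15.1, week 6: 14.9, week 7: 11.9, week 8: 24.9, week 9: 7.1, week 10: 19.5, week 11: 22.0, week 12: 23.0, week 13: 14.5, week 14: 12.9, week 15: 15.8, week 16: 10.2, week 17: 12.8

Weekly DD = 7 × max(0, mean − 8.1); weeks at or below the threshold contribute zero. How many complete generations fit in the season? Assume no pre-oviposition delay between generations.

4 generations

Weekly DD (7 × max(0, T̄ − 8.1)): 78.4, 125.3, 0.0, 30.8, 49.0, 47.6, 26.6, 117.6, 0.0, 79.8, 97.3, 104.3, 44.8, 33.6, 53.9, 14.7, 32.9.
Season total = 936.6 DD.
Complete generations = ⌊936.6 / 204⌋ = 4.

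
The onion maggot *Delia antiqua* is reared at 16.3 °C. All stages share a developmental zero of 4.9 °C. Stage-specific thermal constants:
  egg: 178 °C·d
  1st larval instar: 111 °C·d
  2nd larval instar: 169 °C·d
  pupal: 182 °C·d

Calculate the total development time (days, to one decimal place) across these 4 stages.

56.1 days

Daily accumulation at 16.3 °C = 16.3 − 4.9 = 11.4 DD/day.
Total K = 178 + 111 + 169 + 182 = 640 DD.
Total duration = 640 / 11.4 = 56.140 ≈ 56.1 days.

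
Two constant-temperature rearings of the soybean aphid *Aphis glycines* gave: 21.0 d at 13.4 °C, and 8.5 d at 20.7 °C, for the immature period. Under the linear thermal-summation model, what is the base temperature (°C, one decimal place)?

Under the model K = D·(T − T_b), so D₁·(T₁ − T_b) = D₂·(T₂ − T_b).
21.0·(13.4 − T_b) = 8.5·(20.7 − T_b)
T_b = (21.0·13.4 − 8.5·20.7) / (21.0 − 8.5) = 105.45 / 12.5 = 8.436 °C ≈ 8.4 °C.

8.4 °C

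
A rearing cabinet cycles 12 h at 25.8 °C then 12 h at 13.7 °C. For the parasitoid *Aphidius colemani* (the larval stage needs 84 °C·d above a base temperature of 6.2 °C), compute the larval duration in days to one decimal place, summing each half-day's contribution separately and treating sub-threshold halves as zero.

6.2 days

Day half: max(0, 25.8 − 6.2) × 0.5 = 19.6 × 0.5 = 9.80 DD.
Night half: max(0, 13.7 − 6.2) × 0.5 = 7.5 × 0.5 = 3.75 DD.
Per 24 h: 13.55 DD/day.
Duration = 84 / 13.55 = 6.199 ≈ 6.2 days.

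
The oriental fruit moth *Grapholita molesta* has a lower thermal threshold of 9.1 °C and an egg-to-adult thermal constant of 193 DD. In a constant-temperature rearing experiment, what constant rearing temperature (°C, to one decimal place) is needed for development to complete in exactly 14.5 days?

22.4 °C

Required daily accumulation = 193 / 14.5 = 13.310 DD/day.
T = T_base + 13.310 = 9.1 + 13.310 = 22.410 ≈ 22.4 °C.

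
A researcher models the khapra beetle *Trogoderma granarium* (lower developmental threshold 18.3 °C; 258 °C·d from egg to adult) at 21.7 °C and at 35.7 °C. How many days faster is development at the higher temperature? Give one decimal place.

61.1 days

At 21.7 °C: 258 / (21.7 − 18.3) = 258 / 3.4 = 75.882 d.
At 35.7 °C: 258 / (35.7 − 18.3) = 258 / 17.4 = 14.828 d.
Difference = |75.882 − 14.828| = 61.055 ≈ 61.1 days.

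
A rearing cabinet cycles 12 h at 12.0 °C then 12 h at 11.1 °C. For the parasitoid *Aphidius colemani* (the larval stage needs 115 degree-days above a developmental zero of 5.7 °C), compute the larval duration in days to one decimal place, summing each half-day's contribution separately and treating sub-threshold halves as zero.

19.7 days

Day half: max(0, 12.0 − 5.7) × 0.5 = 6.3 × 0.5 = 3.15 DD.
Night half: max(0, 11.1 − 5.7) × 0.5 = 5.4 × 0.5 = 2.70 DD.
Per 24 h: 5.85 DD/day.
Duration = 115 / 5.85 = 19.658 ≈ 19.7 days.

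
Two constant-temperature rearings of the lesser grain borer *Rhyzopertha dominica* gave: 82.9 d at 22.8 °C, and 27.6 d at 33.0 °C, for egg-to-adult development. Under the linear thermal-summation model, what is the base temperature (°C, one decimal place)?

17.7 °C

Equal thermal constants: D₁(T₁ − T_b) = D₂(T₂ − T_b).
82.9·(22.8 − T_b) = 27.6·(33.0 − T_b)
T_b = (82.9·22.8 − 27.6·33.0) / (82.9 − 27.6) = 979.32 / 55.3 = 17.709 °C ≈ 17.7 °C.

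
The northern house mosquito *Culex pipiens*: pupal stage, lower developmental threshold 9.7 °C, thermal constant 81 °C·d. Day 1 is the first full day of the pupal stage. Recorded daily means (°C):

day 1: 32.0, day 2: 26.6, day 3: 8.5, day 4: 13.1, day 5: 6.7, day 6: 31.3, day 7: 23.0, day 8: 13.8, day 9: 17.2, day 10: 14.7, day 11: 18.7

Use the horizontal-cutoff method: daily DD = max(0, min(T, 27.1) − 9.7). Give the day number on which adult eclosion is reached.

Daily DD above 9.7 °C (capped at 17.4): 17.4, 16.9, 0.0, 3.4, 0.0, 17.4, 13.3, 4.1, 7.5, 5.0, 9.0.
Cumulative: 17.4, 34.3, 34.3, 37.7, 37.7, 55.1, 68.4, 72.5, 80.0, 85.0, 94.0.
The total first reaches 81 DD on day 10.

day 10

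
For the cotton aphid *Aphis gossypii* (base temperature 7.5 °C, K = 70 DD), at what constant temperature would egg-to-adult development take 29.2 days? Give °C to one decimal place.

Required daily accumulation = 70 / 29.2 = 2.397 DD/day.
T = T_base + 2.397 = 7.5 + 2.397 = 9.897 ≈ 9.9 °C.

9.9 °C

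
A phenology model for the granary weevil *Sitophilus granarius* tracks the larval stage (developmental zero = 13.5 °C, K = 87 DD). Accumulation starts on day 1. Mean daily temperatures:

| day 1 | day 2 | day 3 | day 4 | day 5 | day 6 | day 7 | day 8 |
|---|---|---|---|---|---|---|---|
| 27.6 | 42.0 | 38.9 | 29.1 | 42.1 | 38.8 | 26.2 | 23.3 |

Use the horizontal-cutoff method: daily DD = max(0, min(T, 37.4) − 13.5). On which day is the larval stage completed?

day 5

Daily DD above 13.5 °C (capped at 23.9): 14.1, 23.9, 23.9, 15.6, 23.9, 23.9, 12.7, 9.8.
Cumulative: 14.1, 38.0, 61.9, 77.5, 101.4, 125.3, 138.0, 147.8.
The total first reaches 87 DD on day 5.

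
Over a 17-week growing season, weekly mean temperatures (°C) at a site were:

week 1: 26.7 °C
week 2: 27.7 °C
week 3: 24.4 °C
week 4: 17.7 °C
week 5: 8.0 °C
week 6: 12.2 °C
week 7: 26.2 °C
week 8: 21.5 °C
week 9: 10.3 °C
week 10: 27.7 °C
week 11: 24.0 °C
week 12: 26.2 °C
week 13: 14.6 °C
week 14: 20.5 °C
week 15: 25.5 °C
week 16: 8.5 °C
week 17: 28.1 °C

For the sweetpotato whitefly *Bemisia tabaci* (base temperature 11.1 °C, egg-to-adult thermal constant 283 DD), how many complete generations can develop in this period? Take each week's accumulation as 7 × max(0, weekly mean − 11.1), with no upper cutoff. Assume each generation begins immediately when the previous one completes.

Weekly DD (7 × max(0, T̄ − 11.1)): 109.2, 116.2, 93.1, 46.2, 0.0, 7.7, 105.7, 72.8, 0.0, 116.2, 90.3, 105.7, 24.5, 65.8, 100.8, 0.0, 119.0.
Season total = 1173.2 DD.
Complete generations = ⌊1173.2 / 283⌋ = 4.

4 generations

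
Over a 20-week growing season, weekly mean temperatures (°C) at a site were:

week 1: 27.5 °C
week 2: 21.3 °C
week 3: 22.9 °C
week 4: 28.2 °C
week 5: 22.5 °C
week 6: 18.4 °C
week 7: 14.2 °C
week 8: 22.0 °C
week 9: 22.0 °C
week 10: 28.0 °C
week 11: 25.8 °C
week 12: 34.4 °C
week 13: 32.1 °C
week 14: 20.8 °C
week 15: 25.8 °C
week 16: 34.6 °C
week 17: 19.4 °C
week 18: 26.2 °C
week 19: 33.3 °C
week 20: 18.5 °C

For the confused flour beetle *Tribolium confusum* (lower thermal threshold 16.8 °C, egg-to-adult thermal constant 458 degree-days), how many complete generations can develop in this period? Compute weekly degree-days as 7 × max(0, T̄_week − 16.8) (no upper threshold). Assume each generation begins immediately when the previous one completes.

2 generations

Weekly DD (7 × max(0, T̄ − 16.8)): 74.9, 31.5, 42.7, 79.8, 39.9, 11.2, 0.0, 36.4, 36.4, 78.4, 63.0, 123.2, 107.1, 28.0, 63.0, 124.6, 18.2, 65.8, 115.5, 11.9.
Season total = 1151.5 DD.
Complete generations = ⌊1151.5 / 458⌋ = 2.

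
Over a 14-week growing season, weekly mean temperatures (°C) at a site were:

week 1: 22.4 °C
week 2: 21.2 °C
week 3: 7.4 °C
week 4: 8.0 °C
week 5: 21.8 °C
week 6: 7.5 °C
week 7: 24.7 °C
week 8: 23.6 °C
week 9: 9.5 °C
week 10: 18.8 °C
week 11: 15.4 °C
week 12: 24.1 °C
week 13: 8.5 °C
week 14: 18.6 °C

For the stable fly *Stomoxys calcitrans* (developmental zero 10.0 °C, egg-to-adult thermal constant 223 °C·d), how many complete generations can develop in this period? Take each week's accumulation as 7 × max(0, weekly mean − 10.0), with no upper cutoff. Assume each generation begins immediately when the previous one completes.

Weekly DD (7 × max(0, T̄ − 10.0)): 86.8, 78.4, 0.0, 0.0, 82.6, 0.0, 102.9, 95.2, 0.0, 61.6, 37.8, 98.7, 0.0, 60.2.
Season total = 704.2 DD.
Complete generations = ⌊704.2 / 223⌋ = 3.

3 generations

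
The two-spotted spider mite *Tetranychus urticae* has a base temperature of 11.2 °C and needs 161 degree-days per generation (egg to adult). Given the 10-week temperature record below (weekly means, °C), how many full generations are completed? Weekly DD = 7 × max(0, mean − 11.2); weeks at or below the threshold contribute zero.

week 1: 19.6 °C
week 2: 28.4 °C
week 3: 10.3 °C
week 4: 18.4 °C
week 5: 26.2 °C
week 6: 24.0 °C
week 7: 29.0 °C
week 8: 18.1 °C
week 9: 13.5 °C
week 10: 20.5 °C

4 generations

Weekly DD (7 × max(0, T̄ − 11.2)): 58.8, 120.4, 0.0, 50.4, 105.0, 89.6, 124.6, 48.3, 16.1, 65.1.
Season total = 678.3 DD.
Complete generations = ⌊678.3 / 161⌋ = 4.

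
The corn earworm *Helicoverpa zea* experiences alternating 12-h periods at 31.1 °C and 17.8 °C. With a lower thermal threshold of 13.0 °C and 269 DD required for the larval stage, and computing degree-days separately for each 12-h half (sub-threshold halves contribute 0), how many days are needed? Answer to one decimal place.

Day half: max(0, 31.1 − 13.0) × 0.5 = 18.1 × 0.5 = 9.05 DD.
Night half: max(0, 17.8 − 13.0) × 0.5 = 4.8 × 0.5 = 2.40 DD.
Per 24 h: 11.45 DD/day.
Duration = 269 / 11.45 = 23.493 ≈ 23.5 days.

23.5 days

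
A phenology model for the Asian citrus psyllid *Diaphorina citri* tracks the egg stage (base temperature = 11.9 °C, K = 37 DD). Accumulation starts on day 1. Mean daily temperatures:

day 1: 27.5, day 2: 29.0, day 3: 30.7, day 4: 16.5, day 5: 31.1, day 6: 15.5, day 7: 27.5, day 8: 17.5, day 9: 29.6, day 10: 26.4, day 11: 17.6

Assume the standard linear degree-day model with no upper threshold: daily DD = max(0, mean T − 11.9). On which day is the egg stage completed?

Daily DD above 11.9 °C: 15.6, 17.1, 18.8, 4.6, 19.2, 3.6, 15.6, 5.6, 17.7, 14.5, 5.7.
Cumulative: 15.6, 32.7, 51.5, 56.1, 75.3, 78.9, 94.5, 100.1, 117.8, 132.3, 138.0.
The total first reaches 37 DD on day 3.

day 3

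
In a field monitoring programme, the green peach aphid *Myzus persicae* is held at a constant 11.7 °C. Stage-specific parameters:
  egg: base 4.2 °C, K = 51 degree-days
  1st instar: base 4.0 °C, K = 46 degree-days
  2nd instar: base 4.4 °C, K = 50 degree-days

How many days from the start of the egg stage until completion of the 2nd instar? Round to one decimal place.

19.6 days

egg: 51 / (11.7 − 4.2) = 51 / 7.5 = 6.800 d.
1st instar: 46 / (11.7 − 4.0) = 46 / 7.7 = 5.974 d.
2nd instar: 50 / (11.7 − 4.4) = 50 / 7.3 = 6.849 d.
Sum = 19.623 ≈ 19.6 days.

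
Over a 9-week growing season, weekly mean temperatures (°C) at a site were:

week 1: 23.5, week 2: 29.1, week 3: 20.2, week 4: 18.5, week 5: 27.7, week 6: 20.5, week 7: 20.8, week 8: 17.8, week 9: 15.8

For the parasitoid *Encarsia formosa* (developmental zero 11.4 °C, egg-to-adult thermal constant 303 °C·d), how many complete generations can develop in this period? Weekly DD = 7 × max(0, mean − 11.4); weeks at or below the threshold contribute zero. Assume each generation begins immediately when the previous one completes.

Weekly DD (7 × max(0, T̄ − 11.4)): 84.7, 123.9, 61.6, 49.7, 114.1, 63.7, 65.8, 44.8, 30.8.
Season total = 639.1 DD.
Complete generations = ⌊639.1 / 303⌋ = 2.

2 generations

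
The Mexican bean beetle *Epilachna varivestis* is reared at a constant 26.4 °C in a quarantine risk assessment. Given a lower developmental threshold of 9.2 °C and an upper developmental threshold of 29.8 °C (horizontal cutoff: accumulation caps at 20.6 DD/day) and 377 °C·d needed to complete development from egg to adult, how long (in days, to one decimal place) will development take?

21.9 days

Daily accumulation = 26.4 − 9.2 = 17.2 DD/day.
Duration = 377 / 17.2 = 21.919 ≈ 21.9 days.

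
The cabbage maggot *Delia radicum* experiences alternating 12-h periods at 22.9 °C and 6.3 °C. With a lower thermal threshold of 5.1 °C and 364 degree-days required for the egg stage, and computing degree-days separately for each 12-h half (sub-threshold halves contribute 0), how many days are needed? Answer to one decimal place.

38.3 days

Day half: max(0, 22.9 − 5.1) × 0.5 = 17.8 × 0.5 = 8.90 DD.
Night half: max(0, 6.3 − 5.1) × 0.5 = 1.2 × 0.5 = 0.60 DD.
Per 24 h: 9.50 DD/day.
Duration = 364 / 9.50 = 38.316 ≈ 38.3 days.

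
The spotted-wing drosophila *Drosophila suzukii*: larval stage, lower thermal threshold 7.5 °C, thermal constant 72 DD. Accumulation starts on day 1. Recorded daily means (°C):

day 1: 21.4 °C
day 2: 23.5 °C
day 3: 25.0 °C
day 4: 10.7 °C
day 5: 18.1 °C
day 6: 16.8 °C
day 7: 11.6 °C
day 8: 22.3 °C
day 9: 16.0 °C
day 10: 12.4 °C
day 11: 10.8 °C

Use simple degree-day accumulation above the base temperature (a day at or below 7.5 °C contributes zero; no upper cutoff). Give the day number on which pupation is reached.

day 7

Daily DD above 7.5 °C: 13.9, 16.0, 17.5, 3.2, 10.6, 9.3, 4.1, 14.8, 8.5, 4.9, 3.3.
Cumulative: 13.9, 29.9, 47.4, 50.6, 61.2, 70.5, 74.6, 89.4, 97.9, 102.8, 106.1.
The total first reaches 72 DD on day 7.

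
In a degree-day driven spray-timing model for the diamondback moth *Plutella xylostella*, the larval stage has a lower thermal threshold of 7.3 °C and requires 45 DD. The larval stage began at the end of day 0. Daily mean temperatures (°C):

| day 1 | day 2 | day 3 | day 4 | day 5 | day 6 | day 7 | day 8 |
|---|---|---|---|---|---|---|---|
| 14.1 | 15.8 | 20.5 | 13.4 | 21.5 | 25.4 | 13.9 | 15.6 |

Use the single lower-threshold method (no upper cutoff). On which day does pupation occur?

Daily DD above 7.3 °C: 6.8, 8.5, 13.2, 6.1, 14.2, 18.1, 6.6, 8.3.
Cumulative: 6.8, 15.3, 28.5, 34.6, 48.8, 66.9, 73.5, 81.8.
The total first reaches 45 DD on day 5.

day 5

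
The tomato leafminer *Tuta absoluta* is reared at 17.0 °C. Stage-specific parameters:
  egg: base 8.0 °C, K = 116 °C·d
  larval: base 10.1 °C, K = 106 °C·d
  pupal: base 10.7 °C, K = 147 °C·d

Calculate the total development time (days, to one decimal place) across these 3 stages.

egg: 116 / (17.0 − 8.0) = 116 / 9.0 = 12.889 d.
larval: 106 / (17.0 − 10.1) = 106 / 6.9 = 15.362 d.
pupal: 147 / (17.0 − 10.7) = 147 / 6.3 = 23.333 d.
Sum = 51.585 ≈ 51.6 days.

51.6 days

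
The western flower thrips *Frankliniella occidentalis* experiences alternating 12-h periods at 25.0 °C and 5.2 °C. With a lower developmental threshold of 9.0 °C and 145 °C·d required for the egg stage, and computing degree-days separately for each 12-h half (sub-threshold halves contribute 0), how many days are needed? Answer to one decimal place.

Day half: max(0, 25.0 − 9.0) × 0.5 = 16.0 × 0.5 = 8.00 DD.
Night half: max(0, 5.2 − 9.0) × 0.5 = 0.0 × 0.5 = 0.00 DD.
Per 24 h: 8.00 DD/day.
Duration = 145 / 8.00 = 18.125 ≈ 18.1 days.

18.1 days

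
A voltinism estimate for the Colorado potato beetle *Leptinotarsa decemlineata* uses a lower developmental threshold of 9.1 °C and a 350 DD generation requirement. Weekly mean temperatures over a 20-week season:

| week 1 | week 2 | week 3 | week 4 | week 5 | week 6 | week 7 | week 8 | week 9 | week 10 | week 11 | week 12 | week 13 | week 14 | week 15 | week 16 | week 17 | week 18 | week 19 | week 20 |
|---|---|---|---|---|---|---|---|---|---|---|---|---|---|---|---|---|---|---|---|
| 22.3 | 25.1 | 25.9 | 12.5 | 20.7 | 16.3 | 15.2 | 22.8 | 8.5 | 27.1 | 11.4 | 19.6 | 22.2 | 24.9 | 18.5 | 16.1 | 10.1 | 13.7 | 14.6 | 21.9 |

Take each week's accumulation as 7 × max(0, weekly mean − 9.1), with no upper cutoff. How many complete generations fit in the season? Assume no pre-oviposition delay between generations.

3 generations

Weekly DD (7 × max(0, T̄ − 9.1)): 92.4, 112.0, 117.6, 23.8, 81.2, 50.4, 42.7, 95.9, 0.0, 126.0, 16.1, 73.5, 91.7, 110.6, 65.8, 49.0, 7.0, 32.2, 38.5, 89.6.
Season total = 1316.0 DD.
Complete generations = ⌊1316.0 / 350⌋ = 3.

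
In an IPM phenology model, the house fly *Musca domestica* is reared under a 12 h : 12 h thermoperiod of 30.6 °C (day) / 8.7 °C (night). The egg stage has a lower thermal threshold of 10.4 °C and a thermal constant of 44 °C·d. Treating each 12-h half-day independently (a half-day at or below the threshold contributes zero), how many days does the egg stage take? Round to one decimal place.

4.4 days

Day half: max(0, 30.6 − 10.4) × 0.5 = 20.2 × 0.5 = 10.10 DD.
Night half: max(0, 8.7 − 10.4) × 0.5 = 0.0 × 0.5 = 0.00 DD.
Per 24 h: 10.10 DD/day.
Duration = 44 / 10.10 = 4.356 ≈ 4.4 days.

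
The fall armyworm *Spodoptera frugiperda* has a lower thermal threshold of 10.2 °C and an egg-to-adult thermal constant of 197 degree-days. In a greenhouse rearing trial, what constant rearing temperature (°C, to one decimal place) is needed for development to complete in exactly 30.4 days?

Required daily accumulation = 197 / 30.4 = 6.480 DD/day.
T = T_base + 6.480 = 10.2 + 6.480 = 16.680 ≈ 16.7 °C.

16.7 °C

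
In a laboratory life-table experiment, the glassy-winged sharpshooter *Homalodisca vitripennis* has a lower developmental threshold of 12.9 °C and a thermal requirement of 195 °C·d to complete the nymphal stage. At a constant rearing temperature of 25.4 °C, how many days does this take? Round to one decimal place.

15.6 days

Daily accumulation = 25.4 − 12.9 = 12.5 DD/day.
Duration = 195 / 12.5 = 15.600 ≈ 15.6 days.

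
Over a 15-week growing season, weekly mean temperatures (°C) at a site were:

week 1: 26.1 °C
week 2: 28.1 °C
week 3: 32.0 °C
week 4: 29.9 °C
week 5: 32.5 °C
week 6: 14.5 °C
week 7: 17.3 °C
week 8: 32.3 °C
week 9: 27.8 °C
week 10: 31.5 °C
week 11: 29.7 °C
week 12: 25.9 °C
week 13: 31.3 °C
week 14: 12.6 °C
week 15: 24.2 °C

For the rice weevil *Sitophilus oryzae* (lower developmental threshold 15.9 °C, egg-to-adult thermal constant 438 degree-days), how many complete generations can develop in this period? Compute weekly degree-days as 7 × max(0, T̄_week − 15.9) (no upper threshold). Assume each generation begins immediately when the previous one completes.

Weekly DD (7 × max(0, T̄ − 15.9)): 71.4, 85.4, 112.7, 98.0, 116.2, 0.0, 9.8, 114.8, 83.3, 109.2, 96.6, 70.0, 107.8, 0.0, 58.1.
Season total = 1133.3 DD.
Complete generations = ⌊1133.3 / 438⌋ = 2.

2 generations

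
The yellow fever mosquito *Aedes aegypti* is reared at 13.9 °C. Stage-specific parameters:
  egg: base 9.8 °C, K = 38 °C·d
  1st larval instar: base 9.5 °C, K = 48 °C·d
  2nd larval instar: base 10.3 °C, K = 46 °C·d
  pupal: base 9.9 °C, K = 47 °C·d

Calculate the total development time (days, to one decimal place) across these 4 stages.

egg: 38 / (13.9 − 9.8) = 38 / 4.1 = 9.268 d.
1st larval instar: 48 / (13.9 − 9.5) = 48 / 4.4 = 10.909 d.
2nd larval instar: 46 / (13.9 − 10.3) = 46 / 3.6 = 12.778 d.
pupal: 47 / (13.9 − 9.9) = 47 / 4.0 = 11.750 d.
Sum = 44.705 ≈ 44.7 days.

44.7 days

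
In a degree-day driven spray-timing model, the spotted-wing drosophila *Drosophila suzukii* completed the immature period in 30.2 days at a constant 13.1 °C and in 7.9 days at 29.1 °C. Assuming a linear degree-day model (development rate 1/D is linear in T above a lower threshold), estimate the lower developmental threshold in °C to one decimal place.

7.4 °C

Under the model K = D·(T − T_b), so D₁·(T₁ − T_b) = D₂·(T₂ − T_b).
30.2·(13.1 − T_b) = 7.9·(29.1 − T_b)
T_b = (30.2·13.1 − 7.9·29.1) / (30.2 − 7.9) = 165.73 / 22.3 = 7.432 °C ≈ 7.4 °C.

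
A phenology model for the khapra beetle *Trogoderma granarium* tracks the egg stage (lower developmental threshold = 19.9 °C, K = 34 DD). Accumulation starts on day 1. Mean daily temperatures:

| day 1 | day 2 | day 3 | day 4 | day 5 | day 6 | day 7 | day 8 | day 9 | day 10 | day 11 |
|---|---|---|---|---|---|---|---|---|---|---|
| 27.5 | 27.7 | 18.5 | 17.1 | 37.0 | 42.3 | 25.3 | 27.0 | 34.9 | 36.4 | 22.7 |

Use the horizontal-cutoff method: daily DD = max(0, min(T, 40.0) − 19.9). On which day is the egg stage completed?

Daily DD above 19.9 °C (capped at 20.1): 7.6, 7.8, 0.0, 0.0, 17.1, 20.1, 5.4, 7.1, 15.0, 16.5, 2.8.
Cumulative: 7.6, 15.4, 15.4, 15.4, 32.5, 52.6, 58.0, 65.1, 80.1, 96.6, 99.4.
The total first reaches 34 DD on day 6.

day 6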